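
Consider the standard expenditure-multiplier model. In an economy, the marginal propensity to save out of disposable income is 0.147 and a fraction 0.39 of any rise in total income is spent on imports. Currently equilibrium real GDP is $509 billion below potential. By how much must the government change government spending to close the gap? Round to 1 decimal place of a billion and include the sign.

+$273.3 billion

MPC = 1 − MPS = 1 − 0.147 = 0.853.
Spending multiplier = 1/(1 − c + m) = 1/(1 − 0.853 + 0.39) = 1/0.537 ≈ 1.862.
Need ΔY = +$509 billion, so ΔG = ΔY/k = (+$509 billion) × 0.537 ≈ +$273.3 billion.
The government should increase government spending by $273.3 billion.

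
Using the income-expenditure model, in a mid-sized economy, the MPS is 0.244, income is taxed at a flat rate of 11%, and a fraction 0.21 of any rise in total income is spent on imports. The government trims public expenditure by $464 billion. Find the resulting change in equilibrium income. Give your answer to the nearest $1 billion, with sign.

−$864 billion

MPC = 1 − MPS = 1 − 0.244 = 0.756.
Government-spending multiplier = 1/(1 − c(1−t) + m) = 1/(1 − 0.756×0.89 + 0.21) = 1/0.53716 ≈ 1.862.
ΔY = k × ΔG = (−$464 billion) / 0.53716 ≈ −$864 billion.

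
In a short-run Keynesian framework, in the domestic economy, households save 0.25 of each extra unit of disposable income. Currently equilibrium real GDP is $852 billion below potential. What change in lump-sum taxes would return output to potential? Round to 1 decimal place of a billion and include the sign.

−$284.0 billion

MPC = 1 − MPS = 1 − 0.25 = 0.75.
Spending multiplier = 1/(1 − MPC) = 1/(1 − 0.75) = 1/0.25 = 4.
Tax multiplier = −c·k = −0.75/0.25 = −3. Need ΔY = +$852 billion, so ΔT = ΔY/(−c·k) = −(+$852 billion) × 0.25 / 0.75 = −$284 billion.
The government should cut lump-sum taxes by $284 billion.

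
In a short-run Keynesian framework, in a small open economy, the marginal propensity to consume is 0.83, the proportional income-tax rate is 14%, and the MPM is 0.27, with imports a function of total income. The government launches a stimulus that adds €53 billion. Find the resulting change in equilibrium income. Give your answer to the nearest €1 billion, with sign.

+€95 billion

Spending multiplier = 1/(1 − c(1−t) + m) = 1/(1 − 0.83×0.86 + 0.27) = 1/0.5562 ≈ 1.798.
ΔY = k × ΔG = (+€53 billion) / 0.5562 ≈ +€95 billion.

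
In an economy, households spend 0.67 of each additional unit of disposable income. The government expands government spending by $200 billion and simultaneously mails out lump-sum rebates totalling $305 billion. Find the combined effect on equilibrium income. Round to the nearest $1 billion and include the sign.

+$1,225 billion

Expenditure multiplier = 1/(1 − MPC) = 1/(1 − 0.67) = 1/0.33 ≈ 3.03.
ΔG contributes k·ΔG = (+$200 billion) / 0.33 ≈ +$606.1 billion.
ΔT of −$305 billion changes first-round spending by −c·ΔT = +$204.35 billion, contributing k·(−c·ΔT) = (+$204.35 billion) / 0.33 ≈ +$619.2 billion.
Net ΔY = k(ΔG − c·ΔT) = (+$404.35 billion) / 0.33 ≈ +$1,225 billion.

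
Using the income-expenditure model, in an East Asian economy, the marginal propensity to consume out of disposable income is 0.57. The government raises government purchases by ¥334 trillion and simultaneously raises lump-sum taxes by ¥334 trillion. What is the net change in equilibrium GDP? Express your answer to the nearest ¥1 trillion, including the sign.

+¥334 trillion

Expenditure multiplier = 1/(1 − MPC) = 1/(1 − 0.57) = 1/0.43 ≈ 2.326.
ΔG contributes k·ΔG = (+¥334 trillion) / 0.43 ≈ +¥776.7 trillion.
ΔT of +¥334 trillion changes first-round spending by −c·ΔT = −¥190.38 trillion, contributing k·(−c·ΔT) = (−¥190.38 trillion) / 0.43 ≈ −¥442.7 trillion.
With ΔG = ΔT and no other leakages, the balanced-budget multiplier is 1, so ΔY = ΔG = +¥334 trillion.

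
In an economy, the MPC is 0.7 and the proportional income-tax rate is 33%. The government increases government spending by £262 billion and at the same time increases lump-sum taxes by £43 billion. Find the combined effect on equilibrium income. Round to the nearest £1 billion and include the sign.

Expenditure multiplier = 1/(1 − c(1−t)) = 1/(1 − 0.7×0.67) = 1/0.531 ≈ 1.883.
ΔG contributes k·ΔG = (+£262 billion) / 0.531 ≈ +£493.4 billion.
ΔT of +£43 billion changes first-round spending by −c·ΔT = −£30.1 billion, contributing k·(−c·ΔT) = (−£30.1 billion) / 0.531 ≈ −£56.7 billion.
Net ΔY = k(ΔG − c·ΔT) = (+£231.9 billion) / 0.531 ≈ +£437 billion.

+£437 billion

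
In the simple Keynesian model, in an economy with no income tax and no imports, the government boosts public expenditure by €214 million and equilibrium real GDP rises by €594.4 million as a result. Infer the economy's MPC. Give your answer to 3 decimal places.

0.640

Implied spending multiplier k = ΔY/ΔG = 594.4/214 ≈ 2.7776.
Since k = 1/(1 − MPC), MPC = 1 − 1/k = 1 − ΔG/ΔY = 1 − 214/594.4 ≈ 0.640.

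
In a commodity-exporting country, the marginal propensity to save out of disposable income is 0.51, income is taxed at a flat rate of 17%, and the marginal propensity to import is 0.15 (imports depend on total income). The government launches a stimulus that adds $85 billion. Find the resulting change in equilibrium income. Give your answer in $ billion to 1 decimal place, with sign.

+$114.4 billion

MPC = 1 − MPS = 1 − 0.51 = 0.49.
Expenditure multiplier = 1/(1 − c(1−t) + m) = 1/(1 − 0.49×0.83 + 0.15) = 1/0.7433 ≈ 1.345.
ΔY = k × ΔG = (+$85 billion) / 0.7433 ≈ +$114.4 billion.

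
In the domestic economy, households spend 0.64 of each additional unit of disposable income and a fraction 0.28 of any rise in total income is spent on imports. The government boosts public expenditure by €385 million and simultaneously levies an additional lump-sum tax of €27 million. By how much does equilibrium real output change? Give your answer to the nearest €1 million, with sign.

+€575 million

Expenditure multiplier = 1/(1 − c + m) = 1/(1 − 0.64 + 0.28) = 1/0.64 ≈ 1.563.
ΔG contributes k·ΔG = (+€385 million) / 0.64 ≈ +€601.6 million.
ΔT of +€27 million changes first-round spending by −c·ΔT = −€17.28 million, contributing k·(−c·ΔT) = (−€17.28 million) / 0.64 = −€27 million.
Net ΔY = k(ΔG − c·ΔT) = (+€367.72 million) / 0.64 ≈ +€575 million.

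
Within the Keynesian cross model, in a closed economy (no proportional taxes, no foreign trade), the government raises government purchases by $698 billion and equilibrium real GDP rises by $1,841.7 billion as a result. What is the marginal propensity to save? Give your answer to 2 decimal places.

Implied spending multiplier k = ΔY/ΔG = 1,841.7/698 ≈ 2.6385.
Since k = 1/(1 − MPC), MPC = 1 − 1/k = 1 − ΔG/ΔY = 1 − 698/1,841.7 ≈ 0.62.
MPS = 1 − MPC = 0.38.

0.38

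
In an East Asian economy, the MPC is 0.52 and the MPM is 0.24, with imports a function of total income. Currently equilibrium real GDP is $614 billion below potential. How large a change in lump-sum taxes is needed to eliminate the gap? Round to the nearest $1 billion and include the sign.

Spending multiplier = 1/(1 − c + m) = 1/(1 − 0.52 + 0.24) = 1/0.72 ≈ 1.389.
Tax multiplier = −c·k = −0.52/0.72 ≈ −0.722. Need ΔY = +$614 billion, so ΔT = ΔY/(−c·k) = −(+$614 billion) × 0.72 / 0.52 ≈ −$850 billion.
The government should cut lump-sum taxes by $850 billion.

−$850 billion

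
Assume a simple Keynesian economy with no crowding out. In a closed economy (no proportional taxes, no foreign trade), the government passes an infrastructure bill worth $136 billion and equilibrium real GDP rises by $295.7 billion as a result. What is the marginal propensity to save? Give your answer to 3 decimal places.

0.460

Implied spending multiplier k = ΔY/ΔG = 295.7/136 ≈ 2.1743.
Since k = 1/(1 − MPC), MPC = 1 − 1/k = 1 − ΔG/ΔY = 1 − 136/295.7 ≈ 0.540.
MPS = 1 − MPC = 0.460.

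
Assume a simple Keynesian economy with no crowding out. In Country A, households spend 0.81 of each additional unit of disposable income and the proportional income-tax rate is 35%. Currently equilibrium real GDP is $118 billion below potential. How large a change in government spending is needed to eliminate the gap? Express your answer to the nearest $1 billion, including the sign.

Spending multiplier = 1/(1 − c(1−t)) = 1/(1 − 0.81×0.65) = 1/0.4735 ≈ 2.112.
Need ΔY = +$118 billion, so ΔG = ΔY/k = (+$118 billion) × 0.4735 ≈ +$56 billion.
The government should increase government spending by $56 billion.

+$56 billion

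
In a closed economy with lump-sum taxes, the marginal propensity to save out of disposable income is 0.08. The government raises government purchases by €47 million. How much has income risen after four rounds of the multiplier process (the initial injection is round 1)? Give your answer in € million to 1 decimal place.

€166.6 million

MPC = 1 − MPS = 1 − 0.08 = 0.92.
Round 1 adds ΔG = €47 million; each later round is MPC = 0.92 times the previous.
After 4 rounds: 47 + 43.24 + 39.7808 + 36.598336 = ΔG·(1 − c^4)/(1 − c) = 47 × (1 − 0.71639296)/0.08 ≈ €166.6 million.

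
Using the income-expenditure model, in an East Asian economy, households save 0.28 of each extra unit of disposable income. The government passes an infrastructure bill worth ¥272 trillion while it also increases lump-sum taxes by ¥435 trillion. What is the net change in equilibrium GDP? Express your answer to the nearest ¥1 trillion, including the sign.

MPC = 1 − MPS = 1 − 0.28 = 0.72.
Expenditure multiplier = 1/(1 − MPC) = 1/(1 − 0.72) = 1/0.28 ≈ 3.571.
ΔG contributes k·ΔG = (+¥272 trillion) / 0.28 ≈ +¥971.4 trillion.
ΔT of +¥435 trillion changes first-round spending by −c·ΔT = −¥313.2 trillion, contributing k·(−c·ΔT) = (−¥313.2 trillion) / 0.28 ≈ −¥1,118.6 trillion.
Net ΔY = k(ΔG − c·ΔT) = (−¥41.2 trillion) / 0.28 ≈ −¥147 trillion.

−¥147 trillion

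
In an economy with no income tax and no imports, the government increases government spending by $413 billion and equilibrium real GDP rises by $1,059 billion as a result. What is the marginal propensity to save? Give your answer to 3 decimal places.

0.390

Implied spending multiplier k = ΔY/ΔG = 1,059/413 ≈ 2.5642.
Since k = 1/(1 − MPC), MPC = 1 − 1/k = 1 − ΔG/ΔY = 1 − 413/1,059 ≈ 0.610.
MPS = 1 − MPC = 0.390.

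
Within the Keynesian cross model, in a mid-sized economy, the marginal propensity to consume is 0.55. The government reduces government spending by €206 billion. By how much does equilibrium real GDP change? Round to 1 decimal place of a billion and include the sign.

−€457.8 billion

Expenditure multiplier = 1/(1 − MPC) = 1/(1 − 0.55) = 1/0.45 ≈ 2.222.
ΔY = k × ΔG = (−€206 billion) / 0.45 ≈ −€457.8 billion.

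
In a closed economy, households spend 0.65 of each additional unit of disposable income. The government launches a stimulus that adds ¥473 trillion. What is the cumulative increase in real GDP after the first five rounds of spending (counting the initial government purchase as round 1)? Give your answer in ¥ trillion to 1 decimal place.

¥1,194.6 trillion

Round 1 adds ΔG = ¥473 trillion; each later round is MPC = 0.65 times the previous.
After 5 rounds: 473 + 307.45 + 199.8425 + 129.897625 + 84.43345625 = ΔG·(1 − c^5)/(1 − c) = 473 × (1 − 0.1160290625)/0.35 ≈ ¥1,194.6 trillion.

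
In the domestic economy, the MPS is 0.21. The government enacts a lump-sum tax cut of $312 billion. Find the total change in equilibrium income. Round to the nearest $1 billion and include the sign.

+$1,174 billion

MPC = 1 − MPS = 1 − 0.21 = 0.79.
A lump-sum tax change of −$312 billion shifts disposable income by +$312 billion; first-round consumption changes by −c × ΔT = −0.79 × (−$312 billion) = +$246.48 billion.
Expenditure multiplier = 1/(1 − MPC) = 1/(1 − 0.79) = 1/0.21 ≈ 4.762.
The tax multiplier is −c × k ≈ −3.762, so ΔY = k × (−c·ΔT) = (+$246.48 billion) / 0.21 ≈ +$1,174 billion.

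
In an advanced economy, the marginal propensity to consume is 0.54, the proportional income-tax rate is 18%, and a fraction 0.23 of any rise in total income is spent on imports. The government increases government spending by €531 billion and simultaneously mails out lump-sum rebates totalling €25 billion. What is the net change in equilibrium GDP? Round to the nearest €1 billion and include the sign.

+€692 billion

Expenditure multiplier = 1/(1 − c(1−t) + m) = 1/(1 − 0.54×0.82 + 0.23) = 1/0.7872 ≈ 1.27.
ΔG contributes k·ΔG = (+€531 billion) / 0.7872 ≈ +€674.5 billion.
ΔT of −€25 billion changes first-round spending by −c·ΔT = +€13.5 billion, contributing k·(−c·ΔT) = (+€13.5 billion) / 0.7872 ≈ +€17.1 billion.
Net ΔY = k(ΔG − c·ΔT) = (+€544.5 billion) / 0.7872 ≈ +€692 billion.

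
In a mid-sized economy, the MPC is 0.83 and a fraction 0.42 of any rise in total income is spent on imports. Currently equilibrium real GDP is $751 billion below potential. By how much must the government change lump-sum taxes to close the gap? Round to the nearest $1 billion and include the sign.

−$534 billion

Spending multiplier = 1/(1 − c + m) = 1/(1 − 0.83 + 0.42) = 1/0.59 ≈ 1.695.
Tax multiplier = −c·k = −0.83/0.59 ≈ −1.407. Need ΔY = +$751 billion, so ΔT = ΔY/(−c·k) = −(+$751 billion) × 0.59 / 0.83 ≈ −$534 billion.
The government should cut lump-sum taxes by $534 billion.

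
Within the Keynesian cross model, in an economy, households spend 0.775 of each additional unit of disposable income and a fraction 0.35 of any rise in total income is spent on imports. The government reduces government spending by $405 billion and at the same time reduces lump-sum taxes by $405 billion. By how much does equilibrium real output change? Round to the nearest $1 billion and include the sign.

Expenditure multiplier = 1/(1 − c + m) = 1/(1 − 0.775 + 0.35) = 1/0.575 ≈ 1.739.
ΔG contributes k·ΔG = (−$405 billion) / 0.575 ≈ −$704.3 billion.
ΔT of −$405 billion changes first-round spending by −c·ΔT = +$313.875 billion, contributing k·(−c·ΔT) = (+$313.875 billion) / 0.575 ≈ +$545.9 billion.
Net ΔY = k(ΔG − c·ΔT) = (−$91.125 billion) / 0.575 ≈ −$158 billion.

−$158 billion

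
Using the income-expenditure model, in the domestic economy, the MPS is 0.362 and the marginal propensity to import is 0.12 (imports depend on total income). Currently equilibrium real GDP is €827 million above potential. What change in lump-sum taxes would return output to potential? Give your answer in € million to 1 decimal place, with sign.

MPC = 1 − MPS = 1 − 0.362 = 0.638.
Spending multiplier = 1/(1 − c + m) = 1/(1 − 0.638 + 0.12) = 1/0.482 ≈ 2.075.
Tax multiplier = −c·k = −0.638/0.482 ≈ −1.324. Need ΔY = −€827 million, so ΔT = ΔY/(−c·k) = −(−€827 million) × 0.482 / 0.638 ≈ +€624.8 million.
The government should raise lump-sum taxes by €624.8 million.

+€624.8 million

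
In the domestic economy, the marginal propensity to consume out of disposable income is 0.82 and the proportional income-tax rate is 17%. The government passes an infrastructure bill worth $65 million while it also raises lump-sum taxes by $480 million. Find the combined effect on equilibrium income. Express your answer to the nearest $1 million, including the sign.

−$1,029 million

Expenditure multiplier = 1/(1 − c(1−t)) = 1/(1 − 0.82×0.83) = 1/0.3194 ≈ 3.131.
ΔG contributes k·ΔG = (+$65 million) / 0.3194 ≈ +$203.5 million.
ΔT of +$480 million changes first-round spending by −c·ΔT = −$393.6 million, contributing k·(−c·ΔT) = (−$393.6 million) / 0.3194 ≈ −$1,232.3 million.
Net ΔY = k(ΔG − c·ΔT) = (−$328.6 million) / 0.3194 ≈ −$1,029 million.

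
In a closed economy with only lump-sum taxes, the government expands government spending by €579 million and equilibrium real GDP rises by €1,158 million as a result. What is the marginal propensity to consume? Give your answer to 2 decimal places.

Implied spending multiplier k = ΔY/ΔG = 1,158/579 = 2.
Since k = 1/(1 − MPC), MPC = 1 − 1/k = 1 − ΔG/ΔY = 1 − 579/1,158 = 0.50.

0.50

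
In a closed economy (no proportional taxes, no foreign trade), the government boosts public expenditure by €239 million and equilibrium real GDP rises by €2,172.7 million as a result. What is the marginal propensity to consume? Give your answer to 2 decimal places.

Implied spending multiplier k = ΔY/ΔG = 2,172.7/239 ≈ 9.0908.
Since k = 1/(1 − MPC), MPC = 1 − 1/k = 1 − ΔG/ΔY = 1 − 239/2,172.7 ≈ 0.89.

0.89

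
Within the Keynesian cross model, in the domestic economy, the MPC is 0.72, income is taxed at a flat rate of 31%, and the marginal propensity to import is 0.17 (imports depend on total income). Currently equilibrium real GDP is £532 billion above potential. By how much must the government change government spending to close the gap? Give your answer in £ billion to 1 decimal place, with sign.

−£358.1 billion

Spending multiplier = 1/(1 − c(1−t) + m) = 1/(1 − 0.72×0.69 + 0.17) = 1/0.6732 ≈ 1.485.
Need ΔY = −£532 billion, so ΔG = ΔY/k = (−£532 billion) × 0.6732 ≈ −£358.1 billion.
The government should cut government spending by £358.1 billion.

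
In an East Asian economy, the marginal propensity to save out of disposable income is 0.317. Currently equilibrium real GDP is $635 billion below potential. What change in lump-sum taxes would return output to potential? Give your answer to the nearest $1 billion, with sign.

MPC = 1 − MPS = 1 − 0.317 = 0.683.
Spending multiplier = 1/(1 − MPC) = 1/(1 − 0.683) = 1/0.317 ≈ 3.155.
Tax multiplier = −c·k = −0.683/0.317 ≈ −2.155. Need ΔY = +$635 billion, so ΔT = ΔY/(−c·k) = −(+$635 billion) × 0.317 / 0.683 ≈ −$295 billion.
The government should cut lump-sum taxes by $295 billion.

−$295 billion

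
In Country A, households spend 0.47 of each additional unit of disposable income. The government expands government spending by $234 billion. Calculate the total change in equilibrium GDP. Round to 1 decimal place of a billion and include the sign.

Spending multiplier = 1/(1 − MPC) = 1/(1 − 0.47) = 1/0.53 ≈ 1.887.
ΔY = k × ΔG = (+$234 billion) / 0.53 ≈ +$441.5 billion.

+$441.5 billion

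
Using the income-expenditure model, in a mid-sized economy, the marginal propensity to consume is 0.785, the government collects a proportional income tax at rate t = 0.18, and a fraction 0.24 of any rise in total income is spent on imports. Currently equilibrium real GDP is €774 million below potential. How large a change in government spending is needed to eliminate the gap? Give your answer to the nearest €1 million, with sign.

+€462 million

Spending multiplier = 1/(1 − c(1−t) + m) = 1/(1 − 0.785×0.82 + 0.24) = 1/0.5963 ≈ 1.677.
Need ΔY = +€774 million, so ΔG = ΔY/k = (+€774 million) × 0.5963 ≈ +€462 million.
The government should increase government spending by €462 million.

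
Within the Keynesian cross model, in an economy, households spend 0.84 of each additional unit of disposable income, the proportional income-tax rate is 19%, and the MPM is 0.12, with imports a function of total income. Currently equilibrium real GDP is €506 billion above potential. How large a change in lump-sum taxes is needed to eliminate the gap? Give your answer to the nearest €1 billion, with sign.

Spending multiplier = 1/(1 − c(1−t) + m) = 1/(1 − 0.84×0.81 + 0.12) = 1/0.4396 ≈ 2.275.
Tax multiplier = −c·k = −0.84/0.4396 ≈ −1.911. Need ΔY = −€506 billion, so ΔT = ΔY/(−c·k) = −(−€506 billion) × 0.4396 / 0.84 ≈ +€265 billion.
The government should raise lump-sum taxes by €265 billion.

+€265 billion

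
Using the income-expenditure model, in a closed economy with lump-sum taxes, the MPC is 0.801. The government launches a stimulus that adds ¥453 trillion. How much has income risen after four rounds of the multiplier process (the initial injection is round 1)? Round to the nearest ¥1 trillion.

¥1,339 trillion

Round 1 adds ΔG = ¥453 trillion; each later round is MPC = 0.801 times the previous.
After 4 rounds: 453 + 362.853 + 290.645253 + 232.806847653 = ΔG·(1 − c^4)/(1 − c) = 453 × (1 − 0.411651843201)/0.199 ≈ ¥1,339 trillion.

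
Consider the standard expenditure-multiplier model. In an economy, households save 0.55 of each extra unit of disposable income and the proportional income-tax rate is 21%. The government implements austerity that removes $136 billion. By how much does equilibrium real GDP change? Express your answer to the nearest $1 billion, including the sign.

MPC = 1 − MPS = 1 − 0.55 = 0.45.
Expenditure multiplier = 1/(1 − c(1−t)) = 1/(1 − 0.45×0.79) = 1/0.6445 ≈ 1.552.
ΔY = k × ΔG = (−$136 billion) / 0.6445 ≈ −$211 billion.

−$211 billion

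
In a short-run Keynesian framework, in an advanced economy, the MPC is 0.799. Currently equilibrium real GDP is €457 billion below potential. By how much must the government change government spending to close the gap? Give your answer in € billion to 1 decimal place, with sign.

Spending multiplier = 1/(1 − MPC) = 1/(1 − 0.799) = 1/0.201 ≈ 4.975.
Need ΔY = +€457 billion, so ΔG = ΔY/k = (+€457 billion) × 0.201 ≈ +€91.9 billion.
The government should increase government spending by €91.9 billion.

+€91.9 billion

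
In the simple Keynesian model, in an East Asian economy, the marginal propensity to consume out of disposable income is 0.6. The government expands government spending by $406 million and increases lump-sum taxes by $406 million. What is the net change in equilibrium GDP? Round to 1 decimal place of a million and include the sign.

Expenditure multiplier = 1/(1 − MPC) = 1/(1 − 0.6) = 1/0.4 = 2.5.
ΔG contributes k·ΔG = (+$406 million) / 0.4 = +$1,015 million.
ΔT of +$406 million changes first-round spending by −c·ΔT = −$243.6 million, contributing k·(−c·ΔT) = (−$243.6 million) / 0.4 = −$609 million.
With ΔG = ΔT and no other leakages, the balanced-budget multiplier is 1, so ΔY = ΔG = +$406 million.

+$406.0 million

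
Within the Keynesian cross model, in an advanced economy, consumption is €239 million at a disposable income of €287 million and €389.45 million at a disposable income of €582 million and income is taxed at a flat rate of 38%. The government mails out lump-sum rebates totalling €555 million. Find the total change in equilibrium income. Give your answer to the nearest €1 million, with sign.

MPC = ΔC/ΔYd = (389.45 − 239)/(582 − 287) = 150.45/295 = 0.51.
A lump-sum tax change of −€555 million shifts disposable income by +€555 million; first-round consumption changes by −c × ΔT = −0.51 × (−€555 million) = +€283.05 million.
Expenditure multiplier = 1/(1 − c(1−t)) = 1/(1 − 0.51×0.62) = 1/0.6838 ≈ 1.462.
The tax multiplier is −c × k ≈ −0.746, so ΔY = k × (−c·ΔT) = (+€283.05 million) / 0.6838 ≈ +€414 million.

+€414 million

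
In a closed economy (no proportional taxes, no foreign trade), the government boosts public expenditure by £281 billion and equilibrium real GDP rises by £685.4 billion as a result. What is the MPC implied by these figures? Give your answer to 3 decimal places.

Implied spending multiplier k = ΔY/ΔG = 685.4/281 ≈ 2.4391.
Since k = 1/(1 − MPC), MPC = 1 − 1/k = 1 − ΔG/ΔY = 1 − 281/685.4 ≈ 0.590.

0.590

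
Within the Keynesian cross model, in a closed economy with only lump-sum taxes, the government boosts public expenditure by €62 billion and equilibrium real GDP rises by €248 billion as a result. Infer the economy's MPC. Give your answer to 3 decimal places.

Implied spending multiplier k = ΔY/ΔG = 248/62 = 4.
Since k = 1/(1 − MPC), MPC = 1 − 1/k = 1 − ΔG/ΔY = 1 − 62/248 = 0.750.

0.750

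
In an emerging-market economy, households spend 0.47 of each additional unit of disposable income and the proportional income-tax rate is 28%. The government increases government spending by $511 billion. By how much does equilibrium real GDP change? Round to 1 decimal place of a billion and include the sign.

+$772.4 billion

Government-spending multiplier = 1/(1 − c(1−t)) = 1/(1 − 0.47×0.72) = 1/0.6616 ≈ 1.511.
ΔY = k × ΔG = (+$511 billion) / 0.6616 ≈ +$772.4 billion.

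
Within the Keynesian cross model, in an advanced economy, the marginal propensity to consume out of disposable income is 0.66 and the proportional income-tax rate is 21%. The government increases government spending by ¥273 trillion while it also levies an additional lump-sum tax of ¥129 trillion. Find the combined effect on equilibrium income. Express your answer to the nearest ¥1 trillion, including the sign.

+¥393 trillion

Expenditure multiplier = 1/(1 − c(1−t)) = 1/(1 − 0.66×0.79) = 1/0.4786 ≈ 2.089.
ΔG contributes k·ΔG = (+¥273 trillion) / 0.4786 ≈ +¥570.4 trillion.
ΔT of +¥129 trillion changes first-round spending by −c·ΔT = −¥85.14 trillion, contributing k·(−c·ΔT) = (−¥85.14 trillion) / 0.4786 ≈ −¥177.9 trillion.
Net ΔY = k(ΔG − c·ΔT) = (+¥187.86 trillion) / 0.4786 ≈ +¥393 trillion.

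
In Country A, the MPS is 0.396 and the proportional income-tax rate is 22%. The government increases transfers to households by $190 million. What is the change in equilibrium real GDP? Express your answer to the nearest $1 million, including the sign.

MPC = 1 − MPS = 1 − 0.396 = 0.604.
The transfer change shifts disposable income by +$190 million, so first-round consumption changes by c·ΔTR = 0.604 × (+$190 million) = +$114.76 million.
Expenditure multiplier = 1/(1 − c(1−t)) = 1/(1 − 0.604×0.78) = 1/0.52888 ≈ 1.891.
The transfer multiplier is c × k ≈ 1.142, so ΔY = k × (c·ΔTR) = (+$114.76 million) / 0.52888 ≈ +$217 million.

+$217 million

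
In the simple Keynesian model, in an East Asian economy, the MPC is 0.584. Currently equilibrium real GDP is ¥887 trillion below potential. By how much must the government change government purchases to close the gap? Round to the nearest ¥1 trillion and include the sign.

+¥369 trillion

Spending multiplier = 1/(1 − MPC) = 1/(1 − 0.584) = 1/0.416 ≈ 2.404.
Need ΔY = +¥887 trillion, so ΔG = ΔY/k = (+¥887 trillion) × 0.416 ≈ +¥369 trillion.
The government should increase government purchases by ¥369 trillion.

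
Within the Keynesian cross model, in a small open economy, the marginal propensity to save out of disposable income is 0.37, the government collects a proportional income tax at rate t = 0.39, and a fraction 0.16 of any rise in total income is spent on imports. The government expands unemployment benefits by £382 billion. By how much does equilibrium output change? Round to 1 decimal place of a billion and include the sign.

+£310.2 billion

MPC = 1 − MPS = 1 − 0.37 = 0.63.
The transfer change shifts disposable income by +£382 billion, so first-round consumption changes by c·ΔTR = 0.63 × (+£382 billion) = +£240.66 billion.
Expenditure multiplier = 1/(1 − c(1−t) + m) = 1/(1 − 0.63×0.61 + 0.16) = 1/0.7757 ≈ 1.289.
The transfer multiplier is c × k ≈ 0.812, so ΔY = k × (c·ΔTR) = (+£240.66 billion) / 0.7757 ≈ +£310.2 billion.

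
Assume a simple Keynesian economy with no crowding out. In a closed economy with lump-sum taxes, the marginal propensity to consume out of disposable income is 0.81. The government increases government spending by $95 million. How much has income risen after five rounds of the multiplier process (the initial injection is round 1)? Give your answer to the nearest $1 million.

$326 million

Round 1 adds ΔG = $95 million; each later round is MPC = 0.81 times the previous.
After 5 rounds: 95 + 76.95 + 62.3295 + 50.486895 + 40.89438495 = ΔG·(1 − c^5)/(1 − c) = 95 × (1 − 0.3486784401)/0.19 ≈ $326 million.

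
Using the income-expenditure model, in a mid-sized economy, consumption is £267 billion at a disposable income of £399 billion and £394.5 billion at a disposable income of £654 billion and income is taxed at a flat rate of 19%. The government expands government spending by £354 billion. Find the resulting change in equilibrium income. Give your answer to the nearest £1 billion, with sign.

+£595 billion

MPC = ΔC/ΔYd = (394.5 − 267)/(654 − 399) = 127.5/255 = 0.5.
Spending multiplier = 1/(1 − c(1−t)) = 1/(1 − 0.5×0.81) = 1/0.595 ≈ 1.681.
ΔY = k × ΔG = (+£354 billion) / 0.595 ≈ +£595 billion.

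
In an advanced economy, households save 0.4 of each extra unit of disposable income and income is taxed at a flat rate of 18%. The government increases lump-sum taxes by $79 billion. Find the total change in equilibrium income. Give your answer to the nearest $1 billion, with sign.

−$93 billion

MPC = 1 − MPS = 1 − 0.4 = 0.6.
A lump-sum tax change of +$79 billion shifts disposable income by −$79 billion; first-round consumption changes by −c × ΔT = −0.6 × (+$79 billion) = −$47.4 billion.
Expenditure multiplier = 1/(1 − c(1−t)) = 1/(1 − 0.6×0.82) = 1/0.508 ≈ 1.969.
The tax multiplier is −c × k ≈ −1.181, so ΔY = k × (−c·ΔT) = (−$47.4 billion) / 0.508 ≈ −$93 billion.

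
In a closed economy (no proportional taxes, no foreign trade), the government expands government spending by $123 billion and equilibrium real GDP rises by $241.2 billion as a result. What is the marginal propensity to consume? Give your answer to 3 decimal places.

0.490

Implied spending multiplier k = ΔY/ΔG = 241.2/123 ≈ 1.961.
Since k = 1/(1 − MPC), MPC = 1 − 1/k = 1 − ΔG/ΔY = 1 − 123/241.2 ≈ 0.490.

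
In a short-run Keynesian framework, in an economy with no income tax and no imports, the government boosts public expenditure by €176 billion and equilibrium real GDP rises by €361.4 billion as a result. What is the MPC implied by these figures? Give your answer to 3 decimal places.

Implied spending multiplier k = ΔY/ΔG = 361.4/176 ≈ 2.0534.
Since k = 1/(1 − MPC), MPC = 1 − 1/k = 1 − ΔG/ΔY = 1 − 176/361.4 ≈ 0.513.

0.513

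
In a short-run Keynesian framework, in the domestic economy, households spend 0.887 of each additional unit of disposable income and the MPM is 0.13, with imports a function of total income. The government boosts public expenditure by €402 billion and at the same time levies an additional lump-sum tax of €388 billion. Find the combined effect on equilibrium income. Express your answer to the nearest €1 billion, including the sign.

Expenditure multiplier = 1/(1 − c + m) = 1/(1 − 0.887 + 0.13) = 1/0.243 ≈ 4.115.
ΔG contributes k·ΔG = (+€402 billion) / 0.243 ≈ +€1,654.3 billion.
ΔT of +€388 billion changes first-round spending by −c·ΔT = −€344.156 billion, contributing k·(−c·ΔT) = (−€344.156 billion) / 0.243 ≈ −€1,416.3 billion.
Net ΔY = k(ΔG − c·ΔT) = (+€57.844 billion) / 0.243 ≈ +€238 billion.

+€238 billion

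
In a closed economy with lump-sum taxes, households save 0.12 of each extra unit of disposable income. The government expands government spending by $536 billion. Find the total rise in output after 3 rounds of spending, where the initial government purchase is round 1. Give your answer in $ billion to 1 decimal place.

MPC = 1 − MPS = 1 − 0.12 = 0.88.
Round 1 adds ΔG = $536 billion; each later round is MPC = 0.88 times the previous.
After 3 rounds: 536 + 471.68 + 415.0784 = ΔG·(1 − c^3)/(1 − c) = 536 × (1 − 0.681472)/0.12 ≈ $1,422.8 billion.

$1,422.8 billion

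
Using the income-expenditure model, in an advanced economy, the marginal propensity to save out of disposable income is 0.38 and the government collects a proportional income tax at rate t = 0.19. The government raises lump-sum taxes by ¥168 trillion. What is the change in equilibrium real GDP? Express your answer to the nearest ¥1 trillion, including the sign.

MPC = 1 − MPS = 1 − 0.38 = 0.62.
A lump-sum tax change of +¥168 trillion shifts disposable income by −¥168 trillion; first-round consumption changes by −c × ΔT = −0.62 × (+¥168 trillion) = −¥104.16 trillion.
Expenditure multiplier = 1/(1 − c(1−t)) = 1/(1 − 0.62×0.81) = 1/0.4978 ≈ 2.009.
The tax multiplier is −c × k ≈ −1.245, so ΔY = k × (−c·ΔT) = (−¥104.16 trillion) / 0.4978 ≈ −¥209 trillion.

−¥209 trillion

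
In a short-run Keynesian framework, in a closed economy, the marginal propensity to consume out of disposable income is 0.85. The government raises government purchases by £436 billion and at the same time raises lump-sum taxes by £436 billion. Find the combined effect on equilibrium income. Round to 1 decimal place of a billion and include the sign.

Expenditure multiplier = 1/(1 − MPC) = 1/(1 − 0.85) = 1/0.15 ≈ 6.667.
ΔG contributes k·ΔG = (+£436 billion) / 0.15 ≈ +£2,906.7 billion.
ΔT of +£436 billion changes first-round spending by −c·ΔT = −£370.6 billion, contributing k·(−c·ΔT) = (−£370.6 billion) / 0.15 ≈ −£2,470.7 billion.
With ΔG = ΔT and no other leakages, the balanced-budget multiplier is 1, so ΔY = ΔG = +£436 billion.

+£436.0 billion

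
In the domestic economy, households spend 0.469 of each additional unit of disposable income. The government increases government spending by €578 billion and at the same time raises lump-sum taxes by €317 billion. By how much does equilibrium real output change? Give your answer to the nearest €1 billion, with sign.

Expenditure multiplier = 1/(1 − MPC) = 1/(1 − 0.469) = 1/0.531 ≈ 1.883.
ΔG contributes k·ΔG = (+€578 billion) / 0.531 ≈ +€1,088.5 billion.
ΔT of +€317 billion changes first-round spending by −c·ΔT = −€148.673 billion, contributing k·(−c·ΔT) = (−€148.673 billion) / 0.531 ≈ −€280 billion.
Net ΔY = k(ΔG − c·ΔT) = (+€429.327 billion) / 0.531 ≈ +€809 billion.

+€809 billion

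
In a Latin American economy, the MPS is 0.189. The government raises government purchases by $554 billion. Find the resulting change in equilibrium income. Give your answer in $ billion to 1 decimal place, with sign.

MPC = 1 − MPS = 1 − 0.189 = 0.811.
Government-spending multiplier = 1/(1 − MPC) = 1/(1 − 0.811) = 1/0.189 ≈ 5.291.
ΔY = k × ΔG = (+$554 billion) / 0.189 ≈ +$2,931.2 billion.

+$2,931.2 billion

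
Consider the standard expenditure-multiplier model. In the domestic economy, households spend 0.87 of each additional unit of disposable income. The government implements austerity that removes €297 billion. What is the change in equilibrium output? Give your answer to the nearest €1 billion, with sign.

Spending multiplier = 1/(1 − MPC) = 1/(1 − 0.87) = 1/0.13 ≈ 7.692.
ΔY = k × ΔG = (−€297 billion) / 0.13 ≈ −€2,285 billion.

−€2,285 billion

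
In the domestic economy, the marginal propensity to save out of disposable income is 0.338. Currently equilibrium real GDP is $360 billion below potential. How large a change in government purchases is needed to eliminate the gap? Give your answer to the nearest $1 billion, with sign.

+$122 billion

MPC = 1 − MPS = 1 − 0.338 = 0.662.
Spending multiplier = 1/(1 − MPC) = 1/(1 − 0.662) = 1/0.338 ≈ 2.959.
Need ΔY = +$360 billion, so ΔG = ΔY/k = (+$360 billion) × 0.338 ≈ +$122 billion.
The government should increase government purchases by $122 billion.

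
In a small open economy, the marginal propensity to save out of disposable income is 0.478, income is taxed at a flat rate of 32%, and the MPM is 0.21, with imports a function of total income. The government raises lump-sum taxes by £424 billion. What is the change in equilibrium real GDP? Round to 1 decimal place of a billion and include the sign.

MPC = 1 − MPS = 1 − 0.478 = 0.522.
A lump-sum tax change of +£424 billion shifts disposable income by −£424 billion; first-round consumption changes by −c × ΔT = −0.522 × (+£424 billion) = −£221.328 billion.
Expenditure multiplier = 1/(1 − c(1−t) + m) = 1/(1 − 0.522×0.68 + 0.21) = 1/0.85504 ≈ 1.17.
The tax multiplier is −c × k ≈ −0.61, so ΔY = k × (−c·ΔT) = (−£221.328 billion) / 0.85504 ≈ −£258.9 billion.

−£258.9 billion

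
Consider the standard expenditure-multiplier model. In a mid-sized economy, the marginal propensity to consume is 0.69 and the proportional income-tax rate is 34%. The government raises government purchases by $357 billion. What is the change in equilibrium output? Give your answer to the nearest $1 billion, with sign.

Spending multiplier = 1/(1 − c(1−t)) = 1/(1 − 0.69×0.66) = 1/0.5446 ≈ 1.836.
ΔY = k × ΔG = (+$357 billion) / 0.5446 ≈ +$656 billion.

+$656 billion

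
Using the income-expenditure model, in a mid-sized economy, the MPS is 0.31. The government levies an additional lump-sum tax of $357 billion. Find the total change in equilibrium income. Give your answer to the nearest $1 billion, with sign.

MPC = 1 − MPS = 1 − 0.31 = 0.69.
A lump-sum tax change of +$357 billion shifts disposable income by −$357 billion; first-round consumption changes by −c × ΔT = −0.69 × (+$357 billion) = −$246.33 billion.
Expenditure multiplier = 1/(1 − MPC) = 1/(1 − 0.69) = 1/0.31 ≈ 3.226.
The tax multiplier is −c × k ≈ −2.226, so ΔY = k × (−c·ΔT) = (−$246.33 billion) / 0.31 ≈ −$795 billion.

−$795 billion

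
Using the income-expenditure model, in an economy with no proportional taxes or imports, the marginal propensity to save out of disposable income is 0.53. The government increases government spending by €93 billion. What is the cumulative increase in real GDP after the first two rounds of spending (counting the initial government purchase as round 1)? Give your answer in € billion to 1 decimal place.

MPC = 1 − MPS = 1 − 0.53 = 0.47.
Round 1 adds ΔG = €93 billion; each later round is MPC = 0.47 times the previous.
After 2 rounds: 93 + 43.71 = ΔG·(1 − c^2)/(1 − c) = 93 × (1 − 0.2209)/0.53 ≈ €136.7 billion.

€136.7 billion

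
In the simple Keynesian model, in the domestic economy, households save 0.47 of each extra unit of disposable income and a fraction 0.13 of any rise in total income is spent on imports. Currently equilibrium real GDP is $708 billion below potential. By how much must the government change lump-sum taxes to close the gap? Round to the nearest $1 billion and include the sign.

MPC = 1 − MPS = 1 − 0.47 = 0.53.
Spending multiplier = 1/(1 − c + m) = 1/(1 − 0.53 + 0.13) = 1/0.6 ≈ 1.667.
Tax multiplier = −c·k = −0.53/0.6 ≈ −0.883. Need ΔY = +$708 billion, so ΔT = ΔY/(−c·k) = −(+$708 billion) × 0.6 / 0.53 ≈ −$802 billion.
The government should cut lump-sum taxes by $802 billion.

−$802 billion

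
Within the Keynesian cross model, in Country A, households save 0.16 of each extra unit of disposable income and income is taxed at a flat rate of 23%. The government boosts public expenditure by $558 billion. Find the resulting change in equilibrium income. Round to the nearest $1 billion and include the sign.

+$1,580 billion

MPC = 1 − MPS = 1 − 0.16 = 0.84.
Spending multiplier = 1/(1 − c(1−t)) = 1/(1 − 0.84×0.77) = 1/0.3532 ≈ 2.831.
ΔY = k × ΔG = (+$558 billion) / 0.3532 ≈ +$1,580 billion.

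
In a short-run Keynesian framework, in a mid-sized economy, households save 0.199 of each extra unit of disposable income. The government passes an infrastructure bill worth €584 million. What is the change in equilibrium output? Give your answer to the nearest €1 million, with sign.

+€2,935 million

MPC = 1 − MPS = 1 − 0.199 = 0.801.
Government-spending multiplier = 1/(1 − MPC) = 1/(1 − 0.801) = 1/0.199 ≈ 5.025.
ΔY = k × ΔG = (+€584 million) / 0.199 ≈ +€2,935 million.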